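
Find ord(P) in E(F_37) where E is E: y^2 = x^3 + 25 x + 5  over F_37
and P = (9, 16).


Compute successive multiples of P until we hit O:
  1P = (9, 16)
  2P = (3, 25)
  3P = (18, 16)
  4P = (10, 21)
  5P = (6, 36)
  6P = (13, 23)
  7P = (25, 30)
  8P = (24, 31)
  ... (continuing to 37P)
  37P = O

ord(P) = 37


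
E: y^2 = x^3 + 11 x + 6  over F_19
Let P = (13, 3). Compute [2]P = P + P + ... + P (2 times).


k = 2 = 10_2 (binary, LSB first: 01)
Double-and-add from P = (13, 3):
  bit 0 = 0: acc unchanged = O
  bit 1 = 1: acc = O + (9, 13) = (9, 13)

2P = (9, 13)


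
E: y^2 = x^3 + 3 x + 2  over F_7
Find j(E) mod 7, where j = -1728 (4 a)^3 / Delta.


Delta = -16(4 a^3 + 27 b^2) mod 7 = 2
-1728 * (4 a)^3 = -1728 * (4*3)^3 mod 7 = 6
j = 6 * 2^(-1) mod 7 = 3

j = 3 (mod 7)


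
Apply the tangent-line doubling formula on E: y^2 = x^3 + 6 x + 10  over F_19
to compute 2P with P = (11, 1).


Doubling: s = (3 x1^2 + a) / (2 y1)
s = (3*11^2 + 6) / (2*1) mod 19 = 4
x3 = s^2 - 2 x1 mod 19 = 4^2 - 2*11 = 13
y3 = s (x1 - x3) - y1 mod 19 = 4 * (11 - 13) - 1 = 10

2P = (13, 10)


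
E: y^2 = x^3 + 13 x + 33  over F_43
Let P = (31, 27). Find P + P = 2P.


Doubling: s = (3 x1^2 + a) / (2 y1)
s = (3*31^2 + 13) / (2*27) mod 43 = 17
x3 = s^2 - 2 x1 mod 43 = 17^2 - 2*31 = 12
y3 = s (x1 - x3) - y1 mod 43 = 17 * (31 - 12) - 27 = 38

2P = (12, 38)


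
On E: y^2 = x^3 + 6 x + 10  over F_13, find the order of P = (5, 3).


Compute successive multiples of P until we hit O:
  1P = (5, 3)
  2P = (0, 6)
  3P = (12, 9)
  4P = (10, 2)
  5P = (10, 11)
  6P = (12, 4)
  7P = (0, 7)
  8P = (5, 10)
  ... (continuing to 9P)
  9P = O

ord(P) = 9


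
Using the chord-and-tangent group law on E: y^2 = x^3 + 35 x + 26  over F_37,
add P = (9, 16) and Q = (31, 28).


P != Q, so use the chord formula.
s = (y2 - y1) / (x2 - x1) = (12) / (22) mod 37 = 14
x3 = s^2 - x1 - x2 mod 37 = 14^2 - 9 - 31 = 8
y3 = s (x1 - x3) - y1 mod 37 = 14 * (9 - 8) - 16 = 35

P + Q = (8, 35)


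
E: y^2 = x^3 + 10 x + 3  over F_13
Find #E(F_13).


For each x in F_13, count y with y^2 = x^3 + 10 x + 3 mod 13:
  x = 0: RHS = 3, y in [4, 9]  -> 2 point(s)
  x = 1: RHS = 1, y in [1, 12]  -> 2 point(s)
  x = 4: RHS = 3, y in [4, 9]  -> 2 point(s)
  x = 5: RHS = 9, y in [3, 10]  -> 2 point(s)
  x = 7: RHS = 0, y in [0]  -> 1 point(s)
  x = 8: RHS = 10, y in [6, 7]  -> 2 point(s)
  x = 9: RHS = 3, y in [4, 9]  -> 2 point(s)
  x = 11: RHS = 1, y in [1, 12]  -> 2 point(s)
Affine points: 15. Add the point at infinity: total = 16.

#E(F_13) = 16


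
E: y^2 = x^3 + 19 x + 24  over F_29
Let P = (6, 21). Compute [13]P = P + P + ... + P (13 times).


k = 13 = 1101_2 (binary, LSB first: 1011)
Double-and-add from P = (6, 21):
  bit 0 = 1: acc = O + (6, 21) = (6, 21)
  bit 1 = 0: acc unchanged = (6, 21)
  bit 2 = 1: acc = (6, 21) + (19, 9) = (10, 5)
  bit 3 = 1: acc = (10, 5) + (20, 20) = (23, 19)

13P = (23, 19)


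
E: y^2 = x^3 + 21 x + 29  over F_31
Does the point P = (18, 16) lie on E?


Check whether y^2 = x^3 + 21 x + 29 (mod 31) for (x, y) = (18, 16).
LHS: y^2 = 16^2 mod 31 = 8
RHS: x^3 + 21 x + 29 = 18^3 + 21*18 + 29 mod 31 = 8
LHS = RHS

Yes, on the curve


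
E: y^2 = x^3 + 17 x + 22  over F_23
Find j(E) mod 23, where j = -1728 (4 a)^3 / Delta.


Delta = -16(4 a^3 + 27 b^2) mod 23 = 6
-1728 * (4 a)^3 = -1728 * (4*17)^3 mod 23 = 3
j = 3 * 6^(-1) mod 23 = 12

j = 12 (mod 23)


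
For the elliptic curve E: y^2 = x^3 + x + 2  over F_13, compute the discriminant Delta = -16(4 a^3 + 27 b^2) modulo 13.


4 a^3 + 27 b^2 = 4*1^3 + 27*2^2 = 4 + 108 = 112
Delta = -16 * (112) = -1792
Delta mod 13 = 2

Delta = 2 (mod 13)


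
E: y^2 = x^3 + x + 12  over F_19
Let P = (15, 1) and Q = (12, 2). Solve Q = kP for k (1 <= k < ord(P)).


Enumerate multiples of P until we hit Q = (12, 2):
  1P = (15, 1)
  2P = (5, 16)
  3P = (6, 14)
  4P = (9, 3)
  5P = (12, 17)
  6P = (12, 2)
Match found at i = 6.

k = 6


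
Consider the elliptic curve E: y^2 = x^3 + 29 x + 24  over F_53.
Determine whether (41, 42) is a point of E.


Check whether y^2 = x^3 + 29 x + 24 (mod 53) for (x, y) = (41, 42).
LHS: y^2 = 42^2 mod 53 = 15
RHS: x^3 + 29 x + 24 = 41^3 + 29*41 + 24 mod 53 = 15
LHS = RHS

Yes, on the curve


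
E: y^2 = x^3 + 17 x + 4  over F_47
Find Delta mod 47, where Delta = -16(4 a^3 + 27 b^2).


4 a^3 + 27 b^2 = 4*17^3 + 27*4^2 = 19652 + 432 = 20084
Delta = -16 * (20084) = -321344
Delta mod 47 = 42

Delta = 42 (mod 47)


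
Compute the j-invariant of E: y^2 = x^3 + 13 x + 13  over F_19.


Delta = -16(4 a^3 + 27 b^2) mod 19 = 1
-1728 * (4 a)^3 = -1728 * (4*13)^3 mod 19 = 8
j = 8 * 1^(-1) mod 19 = 8

j = 8 (mod 19)


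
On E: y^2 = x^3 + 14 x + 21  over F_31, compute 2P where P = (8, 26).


Doubling: s = (3 x1^2 + a) / (2 y1)
s = (3*8^2 + 14) / (2*26) mod 31 = 29
x3 = s^2 - 2 x1 mod 31 = 29^2 - 2*8 = 19
y3 = s (x1 - x3) - y1 mod 31 = 29 * (8 - 19) - 26 = 27

2P = (19, 27)


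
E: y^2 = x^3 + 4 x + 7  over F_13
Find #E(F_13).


For each x in F_13, count y with y^2 = x^3 + 4 x + 7 mod 13:
  x = 1: RHS = 12, y in [5, 8]  -> 2 point(s)
  x = 2: RHS = 10, y in [6, 7]  -> 2 point(s)
  x = 4: RHS = 9, y in [3, 10]  -> 2 point(s)
  x = 5: RHS = 9, y in [3, 10]  -> 2 point(s)
  x = 6: RHS = 0, y in [0]  -> 1 point(s)
  x = 7: RHS = 1, y in [1, 12]  -> 2 point(s)
  x = 11: RHS = 4, y in [2, 11]  -> 2 point(s)
Affine points: 13. Add the point at infinity: total = 14.

#E(F_13) = 14


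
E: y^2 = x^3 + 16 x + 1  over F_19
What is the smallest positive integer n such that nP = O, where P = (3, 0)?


Compute successive multiples of P until we hit O:
  1P = (3, 0)
  2P = O

ord(P) = 2


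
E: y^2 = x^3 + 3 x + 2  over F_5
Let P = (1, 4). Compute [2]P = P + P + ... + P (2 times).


k = 2 = 10_2 (binary, LSB first: 01)
Double-and-add from P = (1, 4):
  bit 0 = 0: acc unchanged = O
  bit 1 = 1: acc = O + (2, 4) = (2, 4)

2P = (2, 4)


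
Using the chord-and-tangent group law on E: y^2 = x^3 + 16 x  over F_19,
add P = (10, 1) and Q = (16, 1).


P != Q, so use the chord formula.
s = (y2 - y1) / (x2 - x1) = (0) / (6) mod 19 = 0
x3 = s^2 - x1 - x2 mod 19 = 0^2 - 10 - 16 = 12
y3 = s (x1 - x3) - y1 mod 19 = 0 * (10 - 12) - 1 = 18

P + Q = (12, 18)


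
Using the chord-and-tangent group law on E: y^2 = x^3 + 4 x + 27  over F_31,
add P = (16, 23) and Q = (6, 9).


P != Q, so use the chord formula.
s = (y2 - y1) / (x2 - x1) = (17) / (21) mod 31 = 20
x3 = s^2 - x1 - x2 mod 31 = 20^2 - 16 - 6 = 6
y3 = s (x1 - x3) - y1 mod 31 = 20 * (16 - 6) - 23 = 22

P + Q = (6, 22)


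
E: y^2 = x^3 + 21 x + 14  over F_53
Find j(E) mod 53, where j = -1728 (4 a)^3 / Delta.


Delta = -16(4 a^3 + 27 b^2) mod 53 = 17
-1728 * (4 a)^3 = -1728 * (4*21)^3 mod 53 = 52
j = 52 * 17^(-1) mod 53 = 28

j = 28 (mod 53)


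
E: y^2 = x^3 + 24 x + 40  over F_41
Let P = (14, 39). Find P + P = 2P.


Doubling: s = (3 x1^2 + a) / (2 y1)
s = (3*14^2 + 24) / (2*39) mod 41 = 11
x3 = s^2 - 2 x1 mod 41 = 11^2 - 2*14 = 11
y3 = s (x1 - x3) - y1 mod 41 = 11 * (14 - 11) - 39 = 35

2P = (11, 35)


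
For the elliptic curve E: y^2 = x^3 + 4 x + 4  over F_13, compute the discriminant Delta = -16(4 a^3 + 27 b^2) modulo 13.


4 a^3 + 27 b^2 = 4*4^3 + 27*4^2 = 256 + 432 = 688
Delta = -16 * (688) = -11008
Delta mod 13 = 3

Delta = 3 (mod 13)


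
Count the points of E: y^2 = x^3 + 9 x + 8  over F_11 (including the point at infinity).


For each x in F_11, count y with y^2 = x^3 + 9 x + 8 mod 11:
  x = 2: RHS = 1, y in [1, 10]  -> 2 point(s)
  x = 4: RHS = 9, y in [3, 8]  -> 2 point(s)
  x = 6: RHS = 3, y in [5, 6]  -> 2 point(s)
  x = 8: RHS = 9, y in [3, 8]  -> 2 point(s)
  x = 9: RHS = 4, y in [2, 9]  -> 2 point(s)
  x = 10: RHS = 9, y in [3, 8]  -> 2 point(s)
Affine points: 12. Add the point at infinity: total = 13.

#E(F_11) = 13


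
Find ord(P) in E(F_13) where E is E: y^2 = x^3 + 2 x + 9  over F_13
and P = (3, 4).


Compute successive multiples of P until we hit O:
  1P = (3, 4)
  2P = (11, 6)
  3P = (8, 11)
  4P = (5, 1)
  5P = (4, 4)
  6P = (6, 9)
  7P = (1, 8)
  8P = (0, 3)
  ... (continuing to 17P)
  17P = O

ord(P) = 17


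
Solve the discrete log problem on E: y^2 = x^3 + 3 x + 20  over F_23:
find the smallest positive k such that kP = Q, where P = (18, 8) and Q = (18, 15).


Enumerate multiples of P until we hit Q = (18, 15):
  1P = (18, 8)
  2P = (14, 0)
  3P = (18, 15)
Match found at i = 3.

k = 3


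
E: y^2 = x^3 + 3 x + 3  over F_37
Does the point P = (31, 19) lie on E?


Check whether y^2 = x^3 + 3 x + 3 (mod 37) for (x, y) = (31, 19).
LHS: y^2 = 19^2 mod 37 = 28
RHS: x^3 + 3 x + 3 = 31^3 + 3*31 + 3 mod 37 = 28
LHS = RHS

Yes, on the curve


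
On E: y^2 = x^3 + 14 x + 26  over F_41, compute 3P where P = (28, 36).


k = 3 = 11_2 (binary, LSB first: 11)
Double-and-add from P = (28, 36):
  bit 0 = 1: acc = O + (28, 36) = (28, 36)
  bit 1 = 1: acc = (28, 36) + (34, 6) = (4, 8)

3P = (4, 8)


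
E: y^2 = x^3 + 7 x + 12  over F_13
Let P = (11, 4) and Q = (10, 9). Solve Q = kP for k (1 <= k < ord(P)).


Enumerate multiples of P until we hit Q = (10, 9):
  1P = (11, 4)
  2P = (7, 12)
  3P = (12, 11)
  4P = (0, 8)
  5P = (6, 6)
  6P = (5, 4)
  7P = (10, 9)
Match found at i = 7.

k = 7


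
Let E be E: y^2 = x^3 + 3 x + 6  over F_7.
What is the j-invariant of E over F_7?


Delta = -16(4 a^3 + 27 b^2) mod 7 = 3
-1728 * (4 a)^3 = -1728 * (4*3)^3 mod 7 = 6
j = 6 * 3^(-1) mod 7 = 2

j = 2 (mod 7)


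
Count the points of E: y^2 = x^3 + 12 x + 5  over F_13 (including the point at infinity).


For each x in F_13, count y with y^2 = x^3 + 12 x + 5 mod 13:
  x = 3: RHS = 3, y in [4, 9]  -> 2 point(s)
  x = 4: RHS = 0, y in [0]  -> 1 point(s)
  x = 7: RHS = 3, y in [4, 9]  -> 2 point(s)
  x = 9: RHS = 10, y in [6, 7]  -> 2 point(s)
  x = 11: RHS = 12, y in [5, 8]  -> 2 point(s)
Affine points: 9. Add the point at infinity: total = 10.

#E(F_13) = 10


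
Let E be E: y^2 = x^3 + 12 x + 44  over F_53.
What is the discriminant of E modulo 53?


4 a^3 + 27 b^2 = 4*12^3 + 27*44^2 = 6912 + 52272 = 59184
Delta = -16 * (59184) = -946944
Delta mod 53 = 7

Delta = 7 (mod 53)


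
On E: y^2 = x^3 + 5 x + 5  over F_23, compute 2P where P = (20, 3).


Doubling: s = (3 x1^2 + a) / (2 y1)
s = (3*20^2 + 5) / (2*3) mod 23 = 13
x3 = s^2 - 2 x1 mod 23 = 13^2 - 2*20 = 14
y3 = s (x1 - x3) - y1 mod 23 = 13 * (20 - 14) - 3 = 6

2P = (14, 6)


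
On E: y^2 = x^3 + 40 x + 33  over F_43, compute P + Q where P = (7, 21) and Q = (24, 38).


P != Q, so use the chord formula.
s = (y2 - y1) / (x2 - x1) = (17) / (17) mod 43 = 1
x3 = s^2 - x1 - x2 mod 43 = 1^2 - 7 - 24 = 13
y3 = s (x1 - x3) - y1 mod 43 = 1 * (7 - 13) - 21 = 16

P + Q = (13, 16)


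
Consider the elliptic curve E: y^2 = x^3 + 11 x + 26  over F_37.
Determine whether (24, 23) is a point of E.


Check whether y^2 = x^3 + 11 x + 26 (mod 37) for (x, y) = (24, 23).
LHS: y^2 = 23^2 mod 37 = 11
RHS: x^3 + 11 x + 26 = 24^3 + 11*24 + 26 mod 37 = 17
LHS != RHS

No, not on the curve


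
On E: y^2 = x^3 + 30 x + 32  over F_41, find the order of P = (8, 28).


Compute successive multiples of P until we hit O:
  1P = (8, 28)
  2P = (21, 1)
  3P = (2, 10)
  4P = (40, 40)
  5P = (13, 6)
  6P = (0, 27)
  7P = (17, 17)
  8P = (18, 7)
  ... (continuing to 41P)
  41P = O

ord(P) = 41


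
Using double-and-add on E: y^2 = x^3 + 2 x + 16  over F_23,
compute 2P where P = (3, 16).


k = 2 = 10_2 (binary, LSB first: 01)
Double-and-add from P = (3, 16):
  bit 0 = 0: acc unchanged = O
  bit 1 = 1: acc = O + (20, 11) = (20, 11)

2P = (20, 11)


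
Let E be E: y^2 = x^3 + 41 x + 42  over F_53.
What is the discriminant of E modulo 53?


4 a^3 + 27 b^2 = 4*41^3 + 27*42^2 = 275684 + 47628 = 323312
Delta = -16 * (323312) = -5172992
Delta mod 53 = 20

Delta = 20 (mod 53)


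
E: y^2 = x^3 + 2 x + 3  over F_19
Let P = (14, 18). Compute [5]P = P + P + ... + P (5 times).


k = 5 = 101_2 (binary, LSB first: 101)
Double-and-add from P = (14, 18):
  bit 0 = 1: acc = O + (14, 18) = (14, 18)
  bit 1 = 0: acc unchanged = (14, 18)
  bit 2 = 1: acc = (14, 18) + (5, 10) = (9, 16)

5P = (9, 16)


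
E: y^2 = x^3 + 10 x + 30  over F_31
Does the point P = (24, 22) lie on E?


Check whether y^2 = x^3 + 10 x + 30 (mod 31) for (x, y) = (24, 22).
LHS: y^2 = 22^2 mod 31 = 19
RHS: x^3 + 10 x + 30 = 24^3 + 10*24 + 30 mod 31 = 20
LHS != RHS

No, not on the curve


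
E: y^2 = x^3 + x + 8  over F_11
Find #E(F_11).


For each x in F_11, count y with y^2 = x^3 + 1 x + 8 mod 11:
  x = 3: RHS = 5, y in [4, 7]  -> 2 point(s)
  x = 8: RHS = 0, y in [0]  -> 1 point(s)
  x = 9: RHS = 9, y in [3, 8]  -> 2 point(s)
Affine points: 5. Add the point at infinity: total = 6.

#E(F_11) = 6


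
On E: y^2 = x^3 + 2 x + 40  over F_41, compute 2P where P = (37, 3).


Doubling: s = (3 x1^2 + a) / (2 y1)
s = (3*37^2 + 2) / (2*3) mod 41 = 22
x3 = s^2 - 2 x1 mod 41 = 22^2 - 2*37 = 0
y3 = s (x1 - x3) - y1 mod 41 = 22 * (37 - 0) - 3 = 32

2P = (0, 32)


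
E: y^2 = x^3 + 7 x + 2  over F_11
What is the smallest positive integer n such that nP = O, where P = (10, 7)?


Compute successive multiples of P until we hit O:
  1P = (10, 7)
  2P = (7, 3)
  3P = (8, 3)
  4P = (8, 8)
  5P = (7, 8)
  6P = (10, 4)
  7P = O

ord(P) = 7


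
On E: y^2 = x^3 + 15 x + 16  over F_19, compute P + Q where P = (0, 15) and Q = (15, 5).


P != Q, so use the chord formula.
s = (y2 - y1) / (x2 - x1) = (9) / (15) mod 19 = 12
x3 = s^2 - x1 - x2 mod 19 = 12^2 - 0 - 15 = 15
y3 = s (x1 - x3) - y1 mod 19 = 12 * (0 - 15) - 15 = 14

P + Q = (15, 14)


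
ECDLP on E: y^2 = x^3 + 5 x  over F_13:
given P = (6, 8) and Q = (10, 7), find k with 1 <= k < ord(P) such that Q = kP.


Enumerate multiples of P until we hit Q = (10, 7):
  1P = (6, 8)
  2P = (10, 6)
  3P = (7, 12)
  4P = (3, 4)
  5P = (0, 0)
  6P = (3, 9)
  7P = (7, 1)
  8P = (10, 7)
Match found at i = 8.

k = 8


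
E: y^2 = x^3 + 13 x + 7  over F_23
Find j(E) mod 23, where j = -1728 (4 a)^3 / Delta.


Delta = -16(4 a^3 + 27 b^2) mod 23 = 6
-1728 * (4 a)^3 = -1728 * (4*13)^3 mod 23 = 19
j = 19 * 6^(-1) mod 23 = 7

j = 7 (mod 23)


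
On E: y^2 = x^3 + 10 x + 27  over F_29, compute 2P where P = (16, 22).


Doubling: s = (3 x1^2 + a) / (2 y1)
s = (3*16^2 + 10) / (2*22) mod 29 = 19
x3 = s^2 - 2 x1 mod 29 = 19^2 - 2*16 = 10
y3 = s (x1 - x3) - y1 mod 29 = 19 * (16 - 10) - 22 = 5

2P = (10, 5)


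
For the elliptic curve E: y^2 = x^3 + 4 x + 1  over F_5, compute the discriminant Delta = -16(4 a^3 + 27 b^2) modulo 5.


4 a^3 + 27 b^2 = 4*4^3 + 27*1^2 = 256 + 27 = 283
Delta = -16 * (283) = -4528
Delta mod 5 = 2

Delta = 2 (mod 5)


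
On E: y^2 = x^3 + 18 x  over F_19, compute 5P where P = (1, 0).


k = 5 = 101_2 (binary, LSB first: 101)
Double-and-add from P = (1, 0):
  bit 0 = 1: acc = O + (1, 0) = (1, 0)
  bit 1 = 0: acc unchanged = (1, 0)
  bit 2 = 1: acc = (1, 0) + O = (1, 0)

5P = (1, 0)


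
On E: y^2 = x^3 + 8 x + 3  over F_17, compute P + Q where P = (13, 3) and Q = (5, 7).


P != Q, so use the chord formula.
s = (y2 - y1) / (x2 - x1) = (4) / (9) mod 17 = 8
x3 = s^2 - x1 - x2 mod 17 = 8^2 - 13 - 5 = 12
y3 = s (x1 - x3) - y1 mod 17 = 8 * (13 - 12) - 3 = 5

P + Q = (12, 5)


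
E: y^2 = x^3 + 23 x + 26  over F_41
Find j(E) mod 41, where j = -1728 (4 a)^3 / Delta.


Delta = -16(4 a^3 + 27 b^2) mod 41 = 36
-1728 * (4 a)^3 = -1728 * (4*23)^3 mod 41 = 27
j = 27 * 36^(-1) mod 41 = 11

j = 11 (mod 41)


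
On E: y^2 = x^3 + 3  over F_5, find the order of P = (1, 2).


Compute successive multiples of P until we hit O:
  1P = (1, 2)
  2P = (2, 1)
  3P = (3, 0)
  4P = (2, 4)
  5P = (1, 3)
  6P = O

ord(P) = 6


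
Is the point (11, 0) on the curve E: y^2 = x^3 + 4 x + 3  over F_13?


Check whether y^2 = x^3 + 4 x + 3 (mod 13) for (x, y) = (11, 0).
LHS: y^2 = 0^2 mod 13 = 0
RHS: x^3 + 4 x + 3 = 11^3 + 4*11 + 3 mod 13 = 0
LHS = RHS

Yes, on the curve


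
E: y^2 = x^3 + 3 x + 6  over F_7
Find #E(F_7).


For each x in F_7, count y with y^2 = x^3 + 3 x + 6 mod 7:
  x = 3: RHS = 0, y in [0]  -> 1 point(s)
  x = 6: RHS = 2, y in [3, 4]  -> 2 point(s)
Affine points: 3. Add the point at infinity: total = 4.

#E(F_7) = 4


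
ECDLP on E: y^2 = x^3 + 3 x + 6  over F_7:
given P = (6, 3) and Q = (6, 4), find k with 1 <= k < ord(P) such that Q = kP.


Enumerate multiples of P until we hit Q = (6, 4):
  1P = (6, 3)
  2P = (3, 0)
  3P = (6, 4)
Match found at i = 3.

k = 3


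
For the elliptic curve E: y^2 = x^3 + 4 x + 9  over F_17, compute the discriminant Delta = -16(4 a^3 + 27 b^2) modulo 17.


4 a^3 + 27 b^2 = 4*4^3 + 27*9^2 = 256 + 2187 = 2443
Delta = -16 * (2443) = -39088
Delta mod 17 = 12

Delta = 12 (mod 17)


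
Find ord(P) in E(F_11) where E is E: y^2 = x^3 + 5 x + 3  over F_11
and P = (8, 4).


Compute successive multiples of P until we hit O:
  1P = (8, 4)
  2P = (0, 6)
  3P = (1, 8)
  4P = (3, 1)
  5P = (3, 10)
  6P = (1, 3)
  7P = (0, 5)
  8P = (8, 7)
  ... (continuing to 9P)
  9P = O

ord(P) = 9


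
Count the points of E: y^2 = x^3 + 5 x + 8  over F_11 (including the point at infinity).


For each x in F_11, count y with y^2 = x^3 + 5 x + 8 mod 11:
  x = 1: RHS = 3, y in [5, 6]  -> 2 point(s)
  x = 2: RHS = 4, y in [2, 9]  -> 2 point(s)
  x = 4: RHS = 4, y in [2, 9]  -> 2 point(s)
  x = 5: RHS = 4, y in [2, 9]  -> 2 point(s)
  x = 6: RHS = 1, y in [1, 10]  -> 2 point(s)
  x = 7: RHS = 1, y in [1, 10]  -> 2 point(s)
  x = 9: RHS = 1, y in [1, 10]  -> 2 point(s)
Affine points: 14. Add the point at infinity: total = 15.

#E(F_11) = 15


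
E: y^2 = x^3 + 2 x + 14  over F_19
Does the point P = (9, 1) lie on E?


Check whether y^2 = x^3 + 2 x + 14 (mod 19) for (x, y) = (9, 1).
LHS: y^2 = 1^2 mod 19 = 1
RHS: x^3 + 2 x + 14 = 9^3 + 2*9 + 14 mod 19 = 1
LHS = RHS

Yes, on the curve


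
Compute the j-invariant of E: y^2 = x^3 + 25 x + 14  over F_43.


Delta = -16(4 a^3 + 27 b^2) mod 43 = 3
-1728 * (4 a)^3 = -1728 * (4*25)^3 mod 43 = 21
j = 21 * 3^(-1) mod 43 = 7

j = 7 (mod 43)


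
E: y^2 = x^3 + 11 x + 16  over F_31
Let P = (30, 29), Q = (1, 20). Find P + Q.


P != Q, so use the chord formula.
s = (y2 - y1) / (x2 - x1) = (22) / (2) mod 31 = 11
x3 = s^2 - x1 - x2 mod 31 = 11^2 - 30 - 1 = 28
y3 = s (x1 - x3) - y1 mod 31 = 11 * (30 - 28) - 29 = 24

P + Q = (28, 24)


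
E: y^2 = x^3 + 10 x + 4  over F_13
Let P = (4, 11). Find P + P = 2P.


Doubling: s = (3 x1^2 + a) / (2 y1)
s = (3*4^2 + 10) / (2*11) mod 13 = 5
x3 = s^2 - 2 x1 mod 13 = 5^2 - 2*4 = 4
y3 = s (x1 - x3) - y1 mod 13 = 5 * (4 - 4) - 11 = 2

2P = (4, 2)


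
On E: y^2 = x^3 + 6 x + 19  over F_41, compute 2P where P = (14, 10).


k = 2 = 10_2 (binary, LSB first: 01)
Double-and-add from P = (14, 10):
  bit 0 = 0: acc unchanged = O
  bit 1 = 1: acc = O + (14, 31) = (14, 31)

2P = (14, 31)


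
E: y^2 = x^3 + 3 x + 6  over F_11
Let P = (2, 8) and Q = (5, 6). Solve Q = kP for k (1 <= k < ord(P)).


Enumerate multiples of P until we hit Q = (5, 6):
  1P = (2, 8)
  2P = (5, 5)
  3P = (5, 6)
Match found at i = 3.

k = 3


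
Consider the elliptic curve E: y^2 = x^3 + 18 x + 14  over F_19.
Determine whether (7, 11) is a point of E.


Check whether y^2 = x^3 + 18 x + 14 (mod 19) for (x, y) = (7, 11).
LHS: y^2 = 11^2 mod 19 = 7
RHS: x^3 + 18 x + 14 = 7^3 + 18*7 + 14 mod 19 = 8
LHS != RHS

No, not on the curve


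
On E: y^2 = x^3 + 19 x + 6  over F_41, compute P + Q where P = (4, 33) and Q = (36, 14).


P != Q, so use the chord formula.
s = (y2 - y1) / (x2 - x1) = (22) / (32) mod 41 = 34
x3 = s^2 - x1 - x2 mod 41 = 34^2 - 4 - 36 = 9
y3 = s (x1 - x3) - y1 mod 41 = 34 * (4 - 9) - 33 = 2

P + Q = (9, 2)


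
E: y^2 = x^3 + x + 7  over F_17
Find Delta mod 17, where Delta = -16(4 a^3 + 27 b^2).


4 a^3 + 27 b^2 = 4*1^3 + 27*7^2 = 4 + 1323 = 1327
Delta = -16 * (1327) = -21232
Delta mod 17 = 1

Delta = 1 (mod 17)


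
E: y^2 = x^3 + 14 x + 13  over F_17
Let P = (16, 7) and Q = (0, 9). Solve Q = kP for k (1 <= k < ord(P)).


Enumerate multiples of P until we hit Q = (0, 9):
  1P = (16, 7)
  2P = (2, 10)
  3P = (0, 9)
Match found at i = 3.

k = 3


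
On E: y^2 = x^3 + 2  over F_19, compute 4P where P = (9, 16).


k = 4 = 100_2 (binary, LSB first: 001)
Double-and-add from P = (9, 16):
  bit 0 = 0: acc unchanged = O
  bit 1 = 0: acc unchanged = O
  bit 2 = 1: acc = O + (6, 3) = (6, 3)

4P = (6, 3)


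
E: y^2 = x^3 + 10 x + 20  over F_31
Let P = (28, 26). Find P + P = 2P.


Doubling: s = (3 x1^2 + a) / (2 y1)
s = (3*28^2 + 10) / (2*26) mod 31 = 18
x3 = s^2 - 2 x1 mod 31 = 18^2 - 2*28 = 20
y3 = s (x1 - x3) - y1 mod 31 = 18 * (28 - 20) - 26 = 25

2P = (20, 25)


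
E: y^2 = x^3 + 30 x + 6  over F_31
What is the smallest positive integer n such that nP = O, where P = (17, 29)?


Compute successive multiples of P until we hit O:
  1P = (17, 29)
  2P = (5, 8)
  3P = (14, 15)
  4P = (8, 13)
  5P = (26, 17)
  6P = (7, 30)
  7P = (16, 5)
  8P = (16, 26)
  ... (continuing to 15P)
  15P = O

ord(P) = 15


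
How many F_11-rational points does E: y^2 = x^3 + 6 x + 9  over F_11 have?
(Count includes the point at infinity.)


For each x in F_11, count y with y^2 = x^3 + 6 x + 9 mod 11:
  x = 0: RHS = 9, y in [3, 8]  -> 2 point(s)
  x = 1: RHS = 5, y in [4, 7]  -> 2 point(s)
  x = 4: RHS = 9, y in [3, 8]  -> 2 point(s)
  x = 7: RHS = 9, y in [3, 8]  -> 2 point(s)
  x = 9: RHS = 0, y in [0]  -> 1 point(s)
Affine points: 9. Add the point at infinity: total = 10.

#E(F_11) = 10


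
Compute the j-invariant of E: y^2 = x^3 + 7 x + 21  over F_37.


Delta = -16(4 a^3 + 27 b^2) mod 37 = 27
-1728 * (4 a)^3 = -1728 * (4*7)^3 mod 37 = 10
j = 10 * 27^(-1) mod 37 = 36

j = 36 (mod 37)


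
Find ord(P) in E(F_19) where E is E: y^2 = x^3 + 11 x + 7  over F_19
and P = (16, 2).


Compute successive multiples of P until we hit O:
  1P = (16, 2)
  2P = (6, 17)
  3P = (4, 18)
  4P = (5, 15)
  5P = (14, 6)
  6P = (12, 9)
  7P = (0, 8)
  8P = (7, 16)
  ... (continuing to 18P)
  18P = O

ord(P) = 18


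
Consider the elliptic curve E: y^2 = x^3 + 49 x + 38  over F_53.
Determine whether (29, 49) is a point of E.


Check whether y^2 = x^3 + 49 x + 38 (mod 53) for (x, y) = (29, 49).
LHS: y^2 = 49^2 mod 53 = 16
RHS: x^3 + 49 x + 38 = 29^3 + 49*29 + 38 mod 53 = 37
LHS != RHS

No, not on the curve


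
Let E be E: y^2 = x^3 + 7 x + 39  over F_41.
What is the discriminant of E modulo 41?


4 a^3 + 27 b^2 = 4*7^3 + 27*39^2 = 1372 + 41067 = 42439
Delta = -16 * (42439) = -679024
Delta mod 41 = 18

Delta = 18 (mod 41)


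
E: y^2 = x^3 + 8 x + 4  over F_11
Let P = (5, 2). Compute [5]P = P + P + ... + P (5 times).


k = 5 = 101_2 (binary, LSB first: 101)
Double-and-add from P = (5, 2):
  bit 0 = 1: acc = O + (5, 2) = (5, 2)
  bit 1 = 0: acc unchanged = (5, 2)
  bit 2 = 1: acc = (5, 2) + (4, 1) = (3, 0)

5P = (3, 0)


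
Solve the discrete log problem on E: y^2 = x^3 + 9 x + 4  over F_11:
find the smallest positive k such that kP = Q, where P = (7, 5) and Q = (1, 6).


Enumerate multiples of P until we hit Q = (1, 6):
  1P = (7, 5)
  2P = (1, 5)
  3P = (3, 6)
  4P = (10, 4)
  5P = (10, 7)
  6P = (3, 5)
  7P = (1, 6)
Match found at i = 7.

k = 7


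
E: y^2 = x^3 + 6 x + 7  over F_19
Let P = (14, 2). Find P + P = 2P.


Doubling: s = (3 x1^2 + a) / (2 y1)
s = (3*14^2 + 6) / (2*2) mod 19 = 6
x3 = s^2 - 2 x1 mod 19 = 6^2 - 2*14 = 8
y3 = s (x1 - x3) - y1 mod 19 = 6 * (14 - 8) - 2 = 15

2P = (8, 15)


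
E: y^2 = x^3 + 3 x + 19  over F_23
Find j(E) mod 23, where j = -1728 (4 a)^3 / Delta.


Delta = -16(4 a^3 + 27 b^2) mod 23 = 8
-1728 * (4 a)^3 = -1728 * (4*3)^3 mod 23 = 14
j = 14 * 8^(-1) mod 23 = 19

j = 19 (mod 23)


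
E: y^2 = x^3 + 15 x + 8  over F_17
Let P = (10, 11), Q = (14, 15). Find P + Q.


P != Q, so use the chord formula.
s = (y2 - y1) / (x2 - x1) = (4) / (4) mod 17 = 1
x3 = s^2 - x1 - x2 mod 17 = 1^2 - 10 - 14 = 11
y3 = s (x1 - x3) - y1 mod 17 = 1 * (10 - 11) - 11 = 5

P + Q = (11, 5)


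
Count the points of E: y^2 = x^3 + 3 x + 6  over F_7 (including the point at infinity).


For each x in F_7, count y with y^2 = x^3 + 3 x + 6 mod 7:
  x = 3: RHS = 0, y in [0]  -> 1 point(s)
  x = 6: RHS = 2, y in [3, 4]  -> 2 point(s)
Affine points: 3. Add the point at infinity: total = 4.

#E(F_7) = 4


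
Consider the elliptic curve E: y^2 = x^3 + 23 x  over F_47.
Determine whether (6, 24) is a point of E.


Check whether y^2 = x^3 + 23 x + 0 (mod 47) for (x, y) = (6, 24).
LHS: y^2 = 24^2 mod 47 = 12
RHS: x^3 + 23 x + 0 = 6^3 + 23*6 + 0 mod 47 = 25
LHS != RHS

No, not on the curve


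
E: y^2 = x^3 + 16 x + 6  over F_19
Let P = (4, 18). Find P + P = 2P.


Doubling: s = (3 x1^2 + a) / (2 y1)
s = (3*4^2 + 16) / (2*18) mod 19 = 6
x3 = s^2 - 2 x1 mod 19 = 6^2 - 2*4 = 9
y3 = s (x1 - x3) - y1 mod 19 = 6 * (4 - 9) - 18 = 9

2P = (9, 9)


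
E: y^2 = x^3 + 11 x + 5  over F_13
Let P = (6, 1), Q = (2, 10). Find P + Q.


P != Q, so use the chord formula.
s = (y2 - y1) / (x2 - x1) = (9) / (9) mod 13 = 1
x3 = s^2 - x1 - x2 mod 13 = 1^2 - 6 - 2 = 6
y3 = s (x1 - x3) - y1 mod 13 = 1 * (6 - 6) - 1 = 12

P + Q = (6, 12)


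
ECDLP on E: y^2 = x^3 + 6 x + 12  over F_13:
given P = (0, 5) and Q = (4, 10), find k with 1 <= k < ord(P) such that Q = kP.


Enumerate multiples of P until we hit Q = (4, 10):
  1P = (0, 5)
  2P = (4, 3)
  3P = (6, 11)
  4P = (8, 0)
  5P = (6, 2)
  6P = (4, 10)
Match found at i = 6.

k = 6


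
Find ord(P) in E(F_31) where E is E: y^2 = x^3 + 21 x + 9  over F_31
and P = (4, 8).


Compute successive multiples of P until we hit O:
  1P = (4, 8)
  2P = (2, 20)
  3P = (30, 24)
  4P = (6, 17)
  5P = (18, 22)
  6P = (10, 17)
  7P = (27, 4)
  8P = (8, 21)
  ... (continuing to 38P)
  38P = O

ord(P) = 38


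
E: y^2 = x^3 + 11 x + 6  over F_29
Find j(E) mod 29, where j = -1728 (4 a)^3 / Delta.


Delta = -16(4 a^3 + 27 b^2) mod 29 = 10
-1728 * (4 a)^3 = -1728 * (4*11)^3 mod 29 = 16
j = 16 * 10^(-1) mod 29 = 19

j = 19 (mod 29)


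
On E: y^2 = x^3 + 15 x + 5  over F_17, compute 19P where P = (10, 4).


k = 19 = 10011_2 (binary, LSB first: 11001)
Double-and-add from P = (10, 4):
  bit 0 = 1: acc = O + (10, 4) = (10, 4)
  bit 1 = 1: acc = (10, 4) + (15, 1) = (8, 5)
  bit 2 = 0: acc unchanged = (8, 5)
  bit 3 = 0: acc unchanged = (8, 5)
  bit 4 = 1: acc = (8, 5) + (5, 16) = (8, 12)

19P = (8, 12)


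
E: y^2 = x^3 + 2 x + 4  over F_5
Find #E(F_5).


For each x in F_5, count y with y^2 = x^3 + 2 x + 4 mod 5:
  x = 0: RHS = 4, y in [2, 3]  -> 2 point(s)
  x = 2: RHS = 1, y in [1, 4]  -> 2 point(s)
  x = 4: RHS = 1, y in [1, 4]  -> 2 point(s)
Affine points: 6. Add the point at infinity: total = 7.

#E(F_5) = 7


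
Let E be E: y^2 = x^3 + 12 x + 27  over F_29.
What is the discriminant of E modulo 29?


4 a^3 + 27 b^2 = 4*12^3 + 27*27^2 = 6912 + 19683 = 26595
Delta = -16 * (26595) = -425520
Delta mod 29 = 26

Delta = 26 (mod 29)


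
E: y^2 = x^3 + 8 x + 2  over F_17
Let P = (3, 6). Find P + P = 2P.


Doubling: s = (3 x1^2 + a) / (2 y1)
s = (3*3^2 + 8) / (2*6) mod 17 = 10
x3 = s^2 - 2 x1 mod 17 = 10^2 - 2*3 = 9
y3 = s (x1 - x3) - y1 mod 17 = 10 * (3 - 9) - 6 = 2

2P = (9, 2)


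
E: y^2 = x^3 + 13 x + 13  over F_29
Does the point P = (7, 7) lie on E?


Check whether y^2 = x^3 + 13 x + 13 (mod 29) for (x, y) = (7, 7).
LHS: y^2 = 7^2 mod 29 = 20
RHS: x^3 + 13 x + 13 = 7^3 + 13*7 + 13 mod 29 = 12
LHS != RHS

No, not on the curve


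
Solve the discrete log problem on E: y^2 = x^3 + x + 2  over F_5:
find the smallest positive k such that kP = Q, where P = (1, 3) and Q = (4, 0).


Enumerate multiples of P until we hit Q = (4, 0):
  1P = (1, 3)
  2P = (4, 0)
Match found at i = 2.

k = 2


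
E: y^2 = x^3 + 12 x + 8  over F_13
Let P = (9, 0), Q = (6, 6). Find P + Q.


P != Q, so use the chord formula.
s = (y2 - y1) / (x2 - x1) = (6) / (10) mod 13 = 11
x3 = s^2 - x1 - x2 mod 13 = 11^2 - 9 - 6 = 2
y3 = s (x1 - x3) - y1 mod 13 = 11 * (9 - 2) - 0 = 12

P + Q = (2, 12)


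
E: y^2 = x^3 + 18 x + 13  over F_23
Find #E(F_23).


For each x in F_23, count y with y^2 = x^3 + 18 x + 13 mod 23:
  x = 0: RHS = 13, y in [6, 17]  -> 2 point(s)
  x = 1: RHS = 9, y in [3, 20]  -> 2 point(s)
  x = 3: RHS = 2, y in [5, 18]  -> 2 point(s)
  x = 8: RHS = 2, y in [5, 18]  -> 2 point(s)
  x = 11: RHS = 1, y in [1, 22]  -> 2 point(s)
  x = 12: RHS = 2, y in [5, 18]  -> 2 point(s)
  x = 13: RHS = 6, y in [11, 12]  -> 2 point(s)
  x = 15: RHS = 1, y in [1, 22]  -> 2 point(s)
  x = 16: RHS = 4, y in [2, 21]  -> 2 point(s)
  x = 20: RHS = 1, y in [1, 22]  -> 2 point(s)
Affine points: 20. Add the point at infinity: total = 21.

#E(F_23) = 21


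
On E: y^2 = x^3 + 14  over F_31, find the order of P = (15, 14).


Compute successive multiples of P until we hit O:
  1P = (15, 14)
  2P = (3, 14)
  3P = (13, 17)
  4P = (13, 14)
  5P = (3, 17)
  6P = (15, 17)
  7P = O

ord(P) = 7


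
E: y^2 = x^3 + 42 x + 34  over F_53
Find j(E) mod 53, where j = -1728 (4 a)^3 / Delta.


Delta = -16(4 a^3 + 27 b^2) mod 53 = 40
-1728 * (4 a)^3 = -1728 * (4*42)^3 mod 53 = 45
j = 45 * 40^(-1) mod 53 = 21

j = 21 (mod 53)


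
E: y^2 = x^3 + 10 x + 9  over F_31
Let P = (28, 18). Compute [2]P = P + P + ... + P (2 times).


k = 2 = 10_2 (binary, LSB first: 01)
Double-and-add from P = (28, 18):
  bit 0 = 0: acc unchanged = O
  bit 1 = 1: acc = O + (0, 28) = (0, 28)

2P = (0, 28)


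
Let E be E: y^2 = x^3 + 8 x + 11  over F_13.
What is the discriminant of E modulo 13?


4 a^3 + 27 b^2 = 4*8^3 + 27*11^2 = 2048 + 3267 = 5315
Delta = -16 * (5315) = -85040
Delta mod 13 = 6

Delta = 6 (mod 13)


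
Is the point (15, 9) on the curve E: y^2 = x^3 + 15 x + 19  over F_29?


Check whether y^2 = x^3 + 15 x + 19 (mod 29) for (x, y) = (15, 9).
LHS: y^2 = 9^2 mod 29 = 23
RHS: x^3 + 15 x + 19 = 15^3 + 15*15 + 19 mod 29 = 23
LHS = RHS

Yes, on the curve


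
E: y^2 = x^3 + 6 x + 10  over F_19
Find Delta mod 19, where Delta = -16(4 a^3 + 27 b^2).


4 a^3 + 27 b^2 = 4*6^3 + 27*10^2 = 864 + 2700 = 3564
Delta = -16 * (3564) = -57024
Delta mod 19 = 14

Delta = 14 (mod 19)


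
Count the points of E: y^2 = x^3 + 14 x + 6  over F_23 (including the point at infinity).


For each x in F_23, count y with y^2 = x^3 + 14 x + 6 mod 23:
  x = 0: RHS = 6, y in [11, 12]  -> 2 point(s)
  x = 3: RHS = 6, y in [11, 12]  -> 2 point(s)
  x = 8: RHS = 9, y in [3, 20]  -> 2 point(s)
  x = 12: RHS = 16, y in [4, 19]  -> 2 point(s)
  x = 13: RHS = 16, y in [4, 19]  -> 2 point(s)
  x = 14: RHS = 2, y in [5, 18]  -> 2 point(s)
  x = 15: RHS = 3, y in [7, 16]  -> 2 point(s)
  x = 16: RHS = 2, y in [5, 18]  -> 2 point(s)
  x = 18: RHS = 18, y in [8, 15]  -> 2 point(s)
  x = 19: RHS = 1, y in [1, 22]  -> 2 point(s)
  x = 20: RHS = 6, y in [11, 12]  -> 2 point(s)
  x = 21: RHS = 16, y in [4, 19]  -> 2 point(s)
Affine points: 24. Add the point at infinity: total = 25.

#E(F_23) = 25


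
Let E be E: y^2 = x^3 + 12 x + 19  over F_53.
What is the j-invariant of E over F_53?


Delta = -16(4 a^3 + 27 b^2) mod 53 = 46
-1728 * (4 a)^3 = -1728 * (4*12)^3 mod 53 = 25
j = 25 * 46^(-1) mod 53 = 4

j = 4 (mod 53)


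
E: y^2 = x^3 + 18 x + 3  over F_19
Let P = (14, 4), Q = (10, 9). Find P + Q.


P != Q, so use the chord formula.
s = (y2 - y1) / (x2 - x1) = (5) / (15) mod 19 = 13
x3 = s^2 - x1 - x2 mod 19 = 13^2 - 14 - 10 = 12
y3 = s (x1 - x3) - y1 mod 19 = 13 * (14 - 12) - 4 = 3

P + Q = (12, 3)


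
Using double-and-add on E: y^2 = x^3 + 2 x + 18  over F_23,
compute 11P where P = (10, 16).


k = 11 = 1011_2 (binary, LSB first: 1101)
Double-and-add from P = (10, 16):
  bit 0 = 1: acc = O + (10, 16) = (10, 16)
  bit 1 = 1: acc = (10, 16) + (21, 11) = (0, 15)
  bit 2 = 0: acc unchanged = (0, 15)
  bit 3 = 1: acc = (0, 15) + (20, 10) = (16, 12)

11P = (16, 12)


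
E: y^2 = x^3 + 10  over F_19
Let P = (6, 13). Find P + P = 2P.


Doubling: s = (3 x1^2 + a) / (2 y1)
s = (3*6^2 + 0) / (2*13) mod 19 = 10
x3 = s^2 - 2 x1 mod 19 = 10^2 - 2*6 = 12
y3 = s (x1 - x3) - y1 mod 19 = 10 * (6 - 12) - 13 = 3

2P = (12, 3)


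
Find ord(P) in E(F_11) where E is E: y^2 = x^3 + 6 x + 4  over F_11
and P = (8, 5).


Compute successive multiples of P until we hit O:
  1P = (8, 5)
  2P = (6, 6)
  3P = (0, 2)
  4P = (4, 2)
  5P = (3, 7)
  6P = (5, 7)
  7P = (7, 9)
  8P = (1, 0)
  ... (continuing to 16P)
  16P = O

ord(P) = 16


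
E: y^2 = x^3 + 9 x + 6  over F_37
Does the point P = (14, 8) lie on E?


Check whether y^2 = x^3 + 9 x + 6 (mod 37) for (x, y) = (14, 8).
LHS: y^2 = 8^2 mod 37 = 27
RHS: x^3 + 9 x + 6 = 14^3 + 9*14 + 6 mod 37 = 27
LHS = RHS

Yes, on the curve


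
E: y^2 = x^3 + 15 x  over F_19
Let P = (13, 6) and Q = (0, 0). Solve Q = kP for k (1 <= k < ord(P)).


Enumerate multiples of P until we hit Q = (0, 0):
  1P = (13, 6)
  2P = (9, 16)
  3P = (8, 10)
  4P = (7, 12)
  5P = (0, 0)
Match found at i = 5.

k = 5


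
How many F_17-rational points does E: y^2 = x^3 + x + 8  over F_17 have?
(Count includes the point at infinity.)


For each x in F_17, count y with y^2 = x^3 + 1 x + 8 mod 17:
  x = 0: RHS = 8, y in [5, 12]  -> 2 point(s)
  x = 2: RHS = 1, y in [1, 16]  -> 2 point(s)
  x = 3: RHS = 4, y in [2, 15]  -> 2 point(s)
  x = 4: RHS = 8, y in [5, 12]  -> 2 point(s)
  x = 5: RHS = 2, y in [6, 11]  -> 2 point(s)
  x = 6: RHS = 9, y in [3, 14]  -> 2 point(s)
  x = 7: RHS = 1, y in [1, 16]  -> 2 point(s)
  x = 8: RHS = 1, y in [1, 16]  -> 2 point(s)
  x = 9: RHS = 15, y in [7, 10]  -> 2 point(s)
  x = 10: RHS = 15, y in [7, 10]  -> 2 point(s)
  x = 13: RHS = 8, y in [5, 12]  -> 2 point(s)
  x = 15: RHS = 15, y in [7, 10]  -> 2 point(s)
Affine points: 24. Add the point at infinity: total = 25.

#E(F_17) = 25


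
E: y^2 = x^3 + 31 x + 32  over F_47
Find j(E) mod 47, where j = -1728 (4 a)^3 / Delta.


Delta = -16(4 a^3 + 27 b^2) mod 47 = 21
-1728 * (4 a)^3 = -1728 * (4*31)^3 mod 47 = 7
j = 7 * 21^(-1) mod 47 = 16

j = 16 (mod 47)


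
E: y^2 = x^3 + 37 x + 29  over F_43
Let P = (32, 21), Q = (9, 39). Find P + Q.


P != Q, so use the chord formula.
s = (y2 - y1) / (x2 - x1) = (18) / (20) mod 43 = 31
x3 = s^2 - x1 - x2 mod 43 = 31^2 - 32 - 9 = 17
y3 = s (x1 - x3) - y1 mod 43 = 31 * (32 - 17) - 21 = 14

P + Q = (17, 14)


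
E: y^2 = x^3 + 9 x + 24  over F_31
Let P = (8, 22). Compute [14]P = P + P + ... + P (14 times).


k = 14 = 1110_2 (binary, LSB first: 0111)
Double-and-add from P = (8, 22):
  bit 0 = 0: acc unchanged = O
  bit 1 = 1: acc = O + (20, 19) = (20, 19)
  bit 2 = 1: acc = (20, 19) + (22, 12) = (9, 20)
  bit 3 = 1: acc = (9, 20) + (12, 0) = (20, 12)

14P = (20, 12)


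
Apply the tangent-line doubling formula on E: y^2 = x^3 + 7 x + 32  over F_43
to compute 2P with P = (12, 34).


Doubling: s = (3 x1^2 + a) / (2 y1)
s = (3*12^2 + 7) / (2*34) mod 43 = 21
x3 = s^2 - 2 x1 mod 43 = 21^2 - 2*12 = 30
y3 = s (x1 - x3) - y1 mod 43 = 21 * (12 - 30) - 34 = 18

2P = (30, 18)


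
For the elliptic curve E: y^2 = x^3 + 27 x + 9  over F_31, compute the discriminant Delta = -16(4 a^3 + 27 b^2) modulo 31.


4 a^3 + 27 b^2 = 4*27^3 + 27*9^2 = 78732 + 2187 = 80919
Delta = -16 * (80919) = -1294704
Delta mod 31 = 11

Delta = 11 (mod 31)


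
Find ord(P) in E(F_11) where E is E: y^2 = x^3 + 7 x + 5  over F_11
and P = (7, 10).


Compute successive multiples of P until we hit O:
  1P = (7, 10)
  2P = (8, 1)
  3P = (0, 4)
  4P = (9, 4)
  5P = (4, 3)
  6P = (3, 3)
  7P = (2, 7)
  8P = (5, 0)
  ... (continuing to 16P)
  16P = O

ord(P) = 16


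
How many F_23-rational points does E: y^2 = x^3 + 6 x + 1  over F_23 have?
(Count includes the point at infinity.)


For each x in F_23, count y with y^2 = x^3 + 6 x + 1 mod 23:
  x = 0: RHS = 1, y in [1, 22]  -> 2 point(s)
  x = 1: RHS = 8, y in [10, 13]  -> 2 point(s)
  x = 3: RHS = 0, y in [0]  -> 1 point(s)
  x = 5: RHS = 18, y in [8, 15]  -> 2 point(s)
  x = 6: RHS = 0, y in [0]  -> 1 point(s)
  x = 7: RHS = 18, y in [8, 15]  -> 2 point(s)
  x = 8: RHS = 9, y in [3, 20]  -> 2 point(s)
  x = 9: RHS = 2, y in [5, 18]  -> 2 point(s)
  x = 10: RHS = 3, y in [7, 16]  -> 2 point(s)
  x = 11: RHS = 18, y in [8, 15]  -> 2 point(s)
  x = 14: RHS = 0, y in [0]  -> 1 point(s)
  x = 15: RHS = 16, y in [4, 19]  -> 2 point(s)
  x = 17: RHS = 2, y in [5, 18]  -> 2 point(s)
  x = 20: RHS = 2, y in [5, 18]  -> 2 point(s)
  x = 21: RHS = 4, y in [2, 21]  -> 2 point(s)
Affine points: 27. Add the point at infinity: total = 28.

#E(F_23) = 28


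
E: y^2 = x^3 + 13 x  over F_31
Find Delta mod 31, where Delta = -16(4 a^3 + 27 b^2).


4 a^3 + 27 b^2 = 4*13^3 + 27*0^2 = 8788 + 0 = 8788
Delta = -16 * (8788) = -140608
Delta mod 31 = 8

Delta = 8 (mod 31)


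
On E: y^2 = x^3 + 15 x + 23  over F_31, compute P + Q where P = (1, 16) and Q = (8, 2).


P != Q, so use the chord formula.
s = (y2 - y1) / (x2 - x1) = (17) / (7) mod 31 = 29
x3 = s^2 - x1 - x2 mod 31 = 29^2 - 1 - 8 = 26
y3 = s (x1 - x3) - y1 mod 31 = 29 * (1 - 26) - 16 = 3

P + Q = (26, 3)


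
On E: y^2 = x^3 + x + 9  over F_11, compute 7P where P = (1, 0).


k = 7 = 111_2 (binary, LSB first: 111)
Double-and-add from P = (1, 0):
  bit 0 = 1: acc = O + (1, 0) = (1, 0)
  bit 1 = 1: acc = (1, 0) + O = (1, 0)
  bit 2 = 1: acc = (1, 0) + O = (1, 0)

7P = (1, 0)


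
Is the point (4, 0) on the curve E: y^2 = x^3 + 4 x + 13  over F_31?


Check whether y^2 = x^3 + 4 x + 13 (mod 31) for (x, y) = (4, 0).
LHS: y^2 = 0^2 mod 31 = 0
RHS: x^3 + 4 x + 13 = 4^3 + 4*4 + 13 mod 31 = 0
LHS = RHS

Yes, on the curve


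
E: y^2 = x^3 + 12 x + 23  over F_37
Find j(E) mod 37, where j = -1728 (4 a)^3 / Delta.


Delta = -16(4 a^3 + 27 b^2) mod 37 = 22
-1728 * (4 a)^3 = -1728 * (4*12)^3 mod 37 = 26
j = 26 * 22^(-1) mod 37 = 18

j = 18 (mod 37)


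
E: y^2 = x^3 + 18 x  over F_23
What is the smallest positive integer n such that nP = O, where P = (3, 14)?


Compute successive multiples of P until we hit O:
  1P = (3, 14)
  2P = (6, 5)
  3P = (0, 0)
  4P = (6, 18)
  5P = (3, 9)
  6P = O

ord(P) = 6


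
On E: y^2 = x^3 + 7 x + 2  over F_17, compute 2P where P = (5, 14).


Doubling: s = (3 x1^2 + a) / (2 y1)
s = (3*5^2 + 7) / (2*14) mod 17 = 9
x3 = s^2 - 2 x1 mod 17 = 9^2 - 2*5 = 3
y3 = s (x1 - x3) - y1 mod 17 = 9 * (5 - 3) - 14 = 4

2P = (3, 4)


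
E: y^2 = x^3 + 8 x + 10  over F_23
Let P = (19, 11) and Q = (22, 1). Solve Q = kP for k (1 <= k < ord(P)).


Enumerate multiples of P until we hit Q = (22, 1):
  1P = (19, 11)
  2P = (16, 5)
  3P = (15, 20)
  4P = (7, 8)
  5P = (10, 20)
  6P = (18, 11)
  7P = (9, 12)
  8P = (21, 3)
  9P = (22, 1)
Match found at i = 9.

k = 9


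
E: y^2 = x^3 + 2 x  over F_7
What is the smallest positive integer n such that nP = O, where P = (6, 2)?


Compute successive multiples of P until we hit O:
  1P = (6, 2)
  2P = (4, 4)
  3P = (5, 4)
  4P = (0, 0)
  5P = (5, 3)
  6P = (4, 3)
  7P = (6, 5)
  8P = O

ord(P) = 8


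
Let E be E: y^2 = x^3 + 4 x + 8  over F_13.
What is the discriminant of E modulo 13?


4 a^3 + 27 b^2 = 4*4^3 + 27*8^2 = 256 + 1728 = 1984
Delta = -16 * (1984) = -31744
Delta mod 13 = 2

Delta = 2 (mod 13)


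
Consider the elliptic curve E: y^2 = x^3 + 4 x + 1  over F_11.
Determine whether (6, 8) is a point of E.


Check whether y^2 = x^3 + 4 x + 1 (mod 11) for (x, y) = (6, 8).
LHS: y^2 = 8^2 mod 11 = 9
RHS: x^3 + 4 x + 1 = 6^3 + 4*6 + 1 mod 11 = 10
LHS != RHS

No, not on the curve


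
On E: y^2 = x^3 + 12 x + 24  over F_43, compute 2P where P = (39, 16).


Doubling: s = (3 x1^2 + a) / (2 y1)
s = (3*39^2 + 12) / (2*16) mod 43 = 18
x3 = s^2 - 2 x1 mod 43 = 18^2 - 2*39 = 31
y3 = s (x1 - x3) - y1 mod 43 = 18 * (39 - 31) - 16 = 42

2P = (31, 42)


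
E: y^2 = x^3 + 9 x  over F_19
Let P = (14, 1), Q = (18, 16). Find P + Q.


P != Q, so use the chord formula.
s = (y2 - y1) / (x2 - x1) = (15) / (4) mod 19 = 18
x3 = s^2 - x1 - x2 mod 19 = 18^2 - 14 - 18 = 7
y3 = s (x1 - x3) - y1 mod 19 = 18 * (14 - 7) - 1 = 11

P + Q = (7, 11)


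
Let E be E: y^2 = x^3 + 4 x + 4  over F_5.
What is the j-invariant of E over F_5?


Delta = -16(4 a^3 + 27 b^2) mod 5 = 2
-1728 * (4 a)^3 = -1728 * (4*4)^3 mod 5 = 2
j = 2 * 2^(-1) mod 5 = 1

j = 1 (mod 5)
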